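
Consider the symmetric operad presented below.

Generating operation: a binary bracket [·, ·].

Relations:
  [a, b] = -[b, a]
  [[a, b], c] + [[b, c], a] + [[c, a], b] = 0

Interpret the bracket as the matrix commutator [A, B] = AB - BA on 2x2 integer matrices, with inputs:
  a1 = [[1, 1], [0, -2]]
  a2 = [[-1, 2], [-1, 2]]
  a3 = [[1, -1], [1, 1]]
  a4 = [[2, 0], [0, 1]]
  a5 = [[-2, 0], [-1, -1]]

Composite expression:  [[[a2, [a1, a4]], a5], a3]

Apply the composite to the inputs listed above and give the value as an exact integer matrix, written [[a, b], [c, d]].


[[1, 6], [6, -1]]


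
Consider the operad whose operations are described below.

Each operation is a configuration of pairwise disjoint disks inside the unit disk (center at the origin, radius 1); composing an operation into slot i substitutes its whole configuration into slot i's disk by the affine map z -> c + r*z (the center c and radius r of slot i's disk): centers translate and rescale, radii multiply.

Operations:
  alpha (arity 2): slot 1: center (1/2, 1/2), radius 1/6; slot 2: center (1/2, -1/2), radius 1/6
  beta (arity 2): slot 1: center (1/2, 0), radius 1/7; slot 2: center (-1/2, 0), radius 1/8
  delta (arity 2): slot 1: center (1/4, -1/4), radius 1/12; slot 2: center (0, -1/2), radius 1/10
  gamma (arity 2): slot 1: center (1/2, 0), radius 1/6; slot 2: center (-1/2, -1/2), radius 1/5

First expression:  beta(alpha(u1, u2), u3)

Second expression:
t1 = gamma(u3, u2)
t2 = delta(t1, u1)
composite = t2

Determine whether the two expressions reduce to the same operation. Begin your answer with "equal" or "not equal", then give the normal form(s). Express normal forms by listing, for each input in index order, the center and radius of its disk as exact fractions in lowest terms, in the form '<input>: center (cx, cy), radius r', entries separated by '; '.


The first expression reduces to u1: center (4/7, 1/14), radius 1/42; u2: center (4/7, -1/14), radius 1/42; u3: center (-1/2, 0), radius 1/8
The second expression reduces to u1: center (0, -1/2), radius 1/10; u2: center (5/24, -7/24), radius 1/60; u3: center (7/24, -1/4), radius 1/72
They disagree, so not equal.

not equal; the first gives u1: center (4/7, 1/14), radius 1/42; u2: center (4/7, -1/14), radius 1/42; u3: center (-1/2, 0), radius 1/8 and the second u1: center (0, -1/2), radius 1/10; u2: center (5/24, -7/24), radius 1/60; u3: center (7/24, -1/4), radius 1/72


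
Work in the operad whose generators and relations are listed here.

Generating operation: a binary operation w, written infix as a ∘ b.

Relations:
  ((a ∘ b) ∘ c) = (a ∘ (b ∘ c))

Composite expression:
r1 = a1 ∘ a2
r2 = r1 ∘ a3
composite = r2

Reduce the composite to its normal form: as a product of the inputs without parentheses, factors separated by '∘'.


The w-tree's shape is irrelevant; the a-reading-order decides.
(a1 ∘ a2) linearizes to a1 ∘ a2
((a1 ∘ a2) ∘ a3) linearizes to a1 ∘ a2 ∘ a3

a1 ∘ a2 ∘ a3


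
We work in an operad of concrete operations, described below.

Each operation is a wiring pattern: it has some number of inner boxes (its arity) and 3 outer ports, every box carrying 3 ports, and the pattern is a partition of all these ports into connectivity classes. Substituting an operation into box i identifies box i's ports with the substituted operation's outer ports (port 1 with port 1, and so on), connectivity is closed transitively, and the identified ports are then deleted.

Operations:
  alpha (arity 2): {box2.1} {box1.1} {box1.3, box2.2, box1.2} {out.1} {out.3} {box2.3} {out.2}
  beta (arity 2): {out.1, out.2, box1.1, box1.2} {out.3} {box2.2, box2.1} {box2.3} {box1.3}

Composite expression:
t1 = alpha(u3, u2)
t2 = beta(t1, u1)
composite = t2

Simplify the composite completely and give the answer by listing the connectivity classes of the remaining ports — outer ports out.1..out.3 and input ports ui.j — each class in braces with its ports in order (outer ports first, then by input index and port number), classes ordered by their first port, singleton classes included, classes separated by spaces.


Substituting into beta glues patterns; closure does the rest.
alpha over (u3, u2) gives {out.1} {out.2} {out.3} {u2.1} {u2.2, u3.2, u3.3} {u2.3} {u3.1}, out.j being that stage's outer ports
beta over (u3, u2, u1) gives {out.1, out.2} {out.3} {u1.1, u1.2} {u1.3} {u2.1} {u2.2, u3.2, u3.3} {u2.3} {u3.1}, out.j being that stage's outer ports

{out.1, out.2} {out.3} {u1.1, u1.2} {u1.3} {u2.1} {u2.2, u3.2, u3.3} {u2.3} {u3.1}


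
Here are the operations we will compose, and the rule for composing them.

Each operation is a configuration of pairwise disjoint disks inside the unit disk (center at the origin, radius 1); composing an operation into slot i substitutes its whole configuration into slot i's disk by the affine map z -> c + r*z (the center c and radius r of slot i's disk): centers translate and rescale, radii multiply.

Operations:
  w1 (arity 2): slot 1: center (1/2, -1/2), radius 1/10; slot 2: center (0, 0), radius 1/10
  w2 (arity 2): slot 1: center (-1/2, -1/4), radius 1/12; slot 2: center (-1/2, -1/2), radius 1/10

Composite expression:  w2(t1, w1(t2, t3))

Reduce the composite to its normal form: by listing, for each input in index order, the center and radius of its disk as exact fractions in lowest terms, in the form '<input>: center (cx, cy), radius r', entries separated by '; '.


Below w2, radii multiply path by path; the t-disk centers shift.
tracing t1 down its 1-map path: center (-1/2, -1/4), radius 1/12
tracing t2 down its 2-map path: center (-9/20, -11/20), radius 1/100
tracing t3 down its 2-map path: center (-1/2, -1/2), radius 1/100

t1: center (-1/2, -1/4), radius 1/12; t2: center (-9/20, -11/20), radius 1/100; t3: center (-1/2, -1/2), radius 1/100


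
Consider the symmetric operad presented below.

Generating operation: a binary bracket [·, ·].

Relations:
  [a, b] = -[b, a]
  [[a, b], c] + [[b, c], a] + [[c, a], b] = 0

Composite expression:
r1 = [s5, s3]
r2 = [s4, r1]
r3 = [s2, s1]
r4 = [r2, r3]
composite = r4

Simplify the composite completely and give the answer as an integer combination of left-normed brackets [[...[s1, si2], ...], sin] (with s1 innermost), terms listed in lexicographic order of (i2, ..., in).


[[[[s1, s2], s3], s5], s4] - [[[[s1, s2], s4], s3], s5] + [[[[s1, s2], s4], s5], s3] - [[[[s1, s2], s5], s3], s4]


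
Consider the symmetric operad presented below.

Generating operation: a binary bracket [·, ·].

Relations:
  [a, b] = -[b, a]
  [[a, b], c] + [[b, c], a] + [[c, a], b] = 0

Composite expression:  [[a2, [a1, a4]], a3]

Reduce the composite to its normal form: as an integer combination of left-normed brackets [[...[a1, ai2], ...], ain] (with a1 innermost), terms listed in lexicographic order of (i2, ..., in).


-[[[a1, a4], a2], a3]


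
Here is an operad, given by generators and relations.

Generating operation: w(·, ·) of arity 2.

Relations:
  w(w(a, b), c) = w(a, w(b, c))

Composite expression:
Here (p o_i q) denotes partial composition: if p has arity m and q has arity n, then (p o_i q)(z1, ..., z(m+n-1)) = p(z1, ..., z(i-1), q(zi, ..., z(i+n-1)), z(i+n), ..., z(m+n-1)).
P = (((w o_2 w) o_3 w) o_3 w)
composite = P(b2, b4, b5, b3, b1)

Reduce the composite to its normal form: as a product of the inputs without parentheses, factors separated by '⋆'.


b2 ⋆ b4 ⋆ b5 ⋆ b3 ⋆ b1

Under associativity of w, the answer is the b's in reading order.
w(b5, b3) reduces to b5 ⋆ b3
w(w(b5, b3), b1) reduces to b5 ⋆ b3 ⋆ b1
w(b4, w(w(b5, b3), b1)) reduces to b4 ⋆ b5 ⋆ b3 ⋆ b1
w(b2, w(b4, w(w(b5, b3), b1))) reduces to b2 ⋆ b4 ⋆ b5 ⋆ b3 ⋆ b1


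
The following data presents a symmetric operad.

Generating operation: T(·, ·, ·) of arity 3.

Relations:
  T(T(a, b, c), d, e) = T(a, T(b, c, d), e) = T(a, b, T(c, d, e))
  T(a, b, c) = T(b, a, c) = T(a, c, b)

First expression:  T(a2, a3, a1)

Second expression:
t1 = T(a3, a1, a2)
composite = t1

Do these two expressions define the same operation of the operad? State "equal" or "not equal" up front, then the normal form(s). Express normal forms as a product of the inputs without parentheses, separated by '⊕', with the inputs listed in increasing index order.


Normal form of the first expression: a1 ⊕ a2 ⊕ a3
Normal form of the second expression: a1 ⊕ a2 ⊕ a3
One common form — equal.

equal — both sides give a1 ⊕ a2 ⊕ a3


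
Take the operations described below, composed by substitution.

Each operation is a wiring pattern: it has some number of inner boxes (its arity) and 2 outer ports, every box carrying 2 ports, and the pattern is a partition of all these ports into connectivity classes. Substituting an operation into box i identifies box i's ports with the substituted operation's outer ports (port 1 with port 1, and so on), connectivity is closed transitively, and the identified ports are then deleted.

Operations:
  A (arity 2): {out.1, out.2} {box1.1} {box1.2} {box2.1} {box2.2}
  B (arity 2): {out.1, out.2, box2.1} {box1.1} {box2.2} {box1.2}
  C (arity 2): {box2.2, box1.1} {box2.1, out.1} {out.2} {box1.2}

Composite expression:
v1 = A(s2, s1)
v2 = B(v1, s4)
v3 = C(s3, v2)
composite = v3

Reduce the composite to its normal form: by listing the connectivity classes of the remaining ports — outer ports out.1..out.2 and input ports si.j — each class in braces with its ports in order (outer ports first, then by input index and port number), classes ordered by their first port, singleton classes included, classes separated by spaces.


Substituting into C glues patterns; closure does the rest.
the subtree at A composes to {out.1, out.2} {s1.1} {s1.2} {s2.1} {s2.2} on (s2, s1); out.j = own outer ports
the subtree at B composes to {out.1, out.2, s4.1} {s1.1} {s1.2} {s2.1} {s2.2} {s4.2} on (s2, s1, s4); out.j = own outer ports
the subtree at C composes to {out.1, s3.1, s4.1} {out.2} {s1.1} {s1.2} {s2.1} {s2.2} {s3.2} {s4.2} on (s3, s2, s1, s4); out.j = own outer ports

{out.1, s3.1, s4.1} {out.2} {s1.1} {s1.2} {s2.1} {s2.2} {s3.2} {s4.2}


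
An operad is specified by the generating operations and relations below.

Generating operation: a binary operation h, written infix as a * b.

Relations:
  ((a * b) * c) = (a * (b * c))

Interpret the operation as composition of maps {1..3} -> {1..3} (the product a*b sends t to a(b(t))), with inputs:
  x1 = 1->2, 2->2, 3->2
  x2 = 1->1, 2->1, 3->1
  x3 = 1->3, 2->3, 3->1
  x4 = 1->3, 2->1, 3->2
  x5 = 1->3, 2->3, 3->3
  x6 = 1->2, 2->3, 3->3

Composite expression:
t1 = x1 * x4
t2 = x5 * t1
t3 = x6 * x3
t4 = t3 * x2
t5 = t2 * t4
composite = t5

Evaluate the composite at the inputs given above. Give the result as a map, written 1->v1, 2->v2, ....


1->3, 2->3, 3->3


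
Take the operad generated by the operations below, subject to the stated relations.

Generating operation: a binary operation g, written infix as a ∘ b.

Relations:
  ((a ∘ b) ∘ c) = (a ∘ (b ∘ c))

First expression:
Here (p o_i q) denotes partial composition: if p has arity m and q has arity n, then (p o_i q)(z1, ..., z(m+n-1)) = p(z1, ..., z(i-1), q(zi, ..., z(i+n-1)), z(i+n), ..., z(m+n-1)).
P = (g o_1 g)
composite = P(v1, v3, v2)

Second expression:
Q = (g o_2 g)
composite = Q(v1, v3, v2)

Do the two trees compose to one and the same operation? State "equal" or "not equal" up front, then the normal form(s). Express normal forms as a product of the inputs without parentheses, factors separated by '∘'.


equal: each reduces to v1 ∘ v3 ∘ v2

The first expression, normalized: v1 ∘ v3 ∘ v2
The second expression, normalized: v1 ∘ v3 ∘ v2
The normal forms match — equal.


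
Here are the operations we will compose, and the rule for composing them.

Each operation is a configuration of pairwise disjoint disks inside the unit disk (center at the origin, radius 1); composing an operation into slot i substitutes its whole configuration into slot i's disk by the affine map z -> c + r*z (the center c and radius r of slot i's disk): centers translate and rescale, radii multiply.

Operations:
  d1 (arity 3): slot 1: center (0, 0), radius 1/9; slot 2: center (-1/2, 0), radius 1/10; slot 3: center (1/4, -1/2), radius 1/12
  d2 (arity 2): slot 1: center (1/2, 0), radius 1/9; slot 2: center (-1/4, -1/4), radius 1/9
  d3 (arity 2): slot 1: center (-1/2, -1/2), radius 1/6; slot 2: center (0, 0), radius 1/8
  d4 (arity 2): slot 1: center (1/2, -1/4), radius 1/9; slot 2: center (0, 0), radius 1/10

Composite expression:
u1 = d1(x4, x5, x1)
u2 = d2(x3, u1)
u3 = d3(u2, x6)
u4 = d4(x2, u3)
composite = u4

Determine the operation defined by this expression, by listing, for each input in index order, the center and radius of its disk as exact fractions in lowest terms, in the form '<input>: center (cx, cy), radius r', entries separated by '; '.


x1: center (-29/540, -119/2160), radius 1/6480; x2: center (1/2, -1/4), radius 1/9; x3: center (-1/24, -1/20), radius 1/540; x4: center (-13/240, -13/240), radius 1/4860; x5: center (-119/2160, -13/240), radius 1/5400; x6: center (0, 0), radius 1/80


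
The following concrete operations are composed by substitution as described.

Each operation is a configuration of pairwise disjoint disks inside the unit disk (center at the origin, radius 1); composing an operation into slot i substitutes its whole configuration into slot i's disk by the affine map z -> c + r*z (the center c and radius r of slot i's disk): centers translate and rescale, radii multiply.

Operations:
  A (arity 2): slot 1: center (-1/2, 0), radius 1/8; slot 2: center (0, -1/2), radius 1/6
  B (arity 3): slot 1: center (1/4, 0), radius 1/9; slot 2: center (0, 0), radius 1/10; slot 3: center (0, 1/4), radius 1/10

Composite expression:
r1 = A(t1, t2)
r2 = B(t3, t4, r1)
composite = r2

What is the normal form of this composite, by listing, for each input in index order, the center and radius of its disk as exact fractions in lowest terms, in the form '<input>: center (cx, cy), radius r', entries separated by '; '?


Affine substitution under B: radii multiply and t-centers shift.
t3: after 1 affine step, its disk has center (1/4, 0), radius 1/9
t4: after 1 affine step, its disk has center (0, 0), radius 1/10
t1: after 2 affine steps, its disk has center (-1/20, 1/4), radius 1/80
t2: after 2 affine steps, its disk has center (0, 1/5), radius 1/60

t1: center (-1/20, 1/4), radius 1/80; t2: center (0, 1/5), radius 1/60; t3: center (1/4, 0), radius 1/9; t4: center (0, 0), radius 1/10


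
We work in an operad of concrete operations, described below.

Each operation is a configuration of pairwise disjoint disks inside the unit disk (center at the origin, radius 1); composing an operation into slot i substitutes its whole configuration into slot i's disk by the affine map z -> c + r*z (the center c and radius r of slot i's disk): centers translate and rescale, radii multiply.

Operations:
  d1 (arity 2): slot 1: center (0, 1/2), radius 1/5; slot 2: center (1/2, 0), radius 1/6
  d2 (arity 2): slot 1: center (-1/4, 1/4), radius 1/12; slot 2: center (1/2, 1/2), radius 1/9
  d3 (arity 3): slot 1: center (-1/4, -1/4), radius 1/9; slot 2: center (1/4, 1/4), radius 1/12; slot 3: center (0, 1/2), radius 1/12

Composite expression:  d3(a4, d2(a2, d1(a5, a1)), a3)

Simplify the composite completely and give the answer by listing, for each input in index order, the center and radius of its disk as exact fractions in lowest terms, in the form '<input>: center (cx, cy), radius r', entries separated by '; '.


a1: center (8/27, 7/24), radius 1/648; a2: center (11/48, 13/48), radius 1/144; a3: center (0, 1/2), radius 1/12; a4: center (-1/4, -1/4), radius 1/9; a5: center (7/24, 8/27), radius 1/540

Follow each a-input down from d3: c' goes to c + r*c', radius to r*r'.
a4: after 1 affine step, its disk has center (-1/4, -1/4), radius 1/9
a2: after 2 affine steps, its disk has center (11/48, 13/48), radius 1/144
a5: after 3 affine steps, its disk has center (7/24, 8/27), radius 1/540
a1: after 3 affine steps, its disk has center (8/27, 7/24), radius 1/648
a3: after 1 affine step, its disk has center (0, 1/2), radius 1/12


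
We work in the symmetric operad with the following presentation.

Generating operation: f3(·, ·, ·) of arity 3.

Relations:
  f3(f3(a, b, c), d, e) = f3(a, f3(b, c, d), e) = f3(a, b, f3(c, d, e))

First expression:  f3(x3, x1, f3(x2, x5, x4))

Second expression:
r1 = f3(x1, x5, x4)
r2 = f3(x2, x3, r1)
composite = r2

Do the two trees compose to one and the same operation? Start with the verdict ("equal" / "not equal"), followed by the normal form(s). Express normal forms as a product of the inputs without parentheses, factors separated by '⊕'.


not equal: they reduce to x3 ⊕ x1 ⊕ x2 ⊕ x5 ⊕ x4 and x2 ⊕ x3 ⊕ x1 ⊕ x5 ⊕ x4

In normal form, the first expression is x3 ⊕ x1 ⊕ x2 ⊕ x5 ⊕ x4
In normal form, the second expression is x2 ⊕ x3 ⊕ x1 ⊕ x5 ⊕ x4
The normal forms differ: not equal.


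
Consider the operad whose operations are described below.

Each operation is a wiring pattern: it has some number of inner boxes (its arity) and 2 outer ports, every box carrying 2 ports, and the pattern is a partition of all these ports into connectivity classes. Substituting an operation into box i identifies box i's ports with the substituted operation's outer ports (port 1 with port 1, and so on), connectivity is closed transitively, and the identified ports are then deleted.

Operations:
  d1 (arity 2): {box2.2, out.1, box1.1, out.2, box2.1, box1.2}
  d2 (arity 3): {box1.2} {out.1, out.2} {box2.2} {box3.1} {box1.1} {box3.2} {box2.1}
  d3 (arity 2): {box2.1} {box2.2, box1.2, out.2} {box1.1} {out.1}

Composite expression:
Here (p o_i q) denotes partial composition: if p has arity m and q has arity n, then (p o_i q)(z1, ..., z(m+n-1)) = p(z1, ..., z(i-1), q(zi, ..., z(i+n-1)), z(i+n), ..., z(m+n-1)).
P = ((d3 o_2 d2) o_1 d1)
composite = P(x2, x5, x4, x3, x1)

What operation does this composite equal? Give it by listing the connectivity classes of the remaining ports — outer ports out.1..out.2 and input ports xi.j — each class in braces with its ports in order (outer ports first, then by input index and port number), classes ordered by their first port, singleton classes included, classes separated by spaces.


{out.1} {out.2, x2.1, x2.2, x5.1, x5.2} {x1.1} {x1.2} {x3.1} {x3.2} {x4.1} {x4.2}

Connectivity passes through glued d3-boundaries; trace each wire chain.
through d1, on inputs (x2, x5): {out.1, out.2, x2.1, x2.2, x5.1, x5.2} (out.j = stage outer ports)
through d2, on inputs (x4, x3, x1): {out.1, out.2} {x1.1} {x1.2} {x3.1} {x3.2} {x4.1} {x4.2} (out.j = stage outer ports)
through d3, on inputs (x2, x5, x4, x3, x1): {out.1} {out.2, x2.1, x2.2, x5.1, x5.2} {x1.1} {x1.2} {x3.1} {x3.2} {x4.1} {x4.2} (out.j = stage outer ports)


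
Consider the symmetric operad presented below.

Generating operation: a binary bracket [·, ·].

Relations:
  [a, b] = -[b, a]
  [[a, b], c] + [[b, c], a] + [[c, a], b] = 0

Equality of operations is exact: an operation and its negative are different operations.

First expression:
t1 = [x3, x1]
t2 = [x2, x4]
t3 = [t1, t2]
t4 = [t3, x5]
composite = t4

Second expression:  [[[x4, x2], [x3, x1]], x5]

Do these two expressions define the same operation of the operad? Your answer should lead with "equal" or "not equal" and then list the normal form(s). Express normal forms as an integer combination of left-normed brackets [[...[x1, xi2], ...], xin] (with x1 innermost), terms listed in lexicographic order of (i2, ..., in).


equal: each reduces to -[[[[x1, x3], x2], x4], x5] + [[[[x1, x3], x4], x2], x5]

Reducing the first expression gives -[[[[x1, x3], x2], x4], x5] + [[[[x1, x3], x4], x2], x5]
Reducing the second expression gives -[[[[x1, x3], x2], x4], x5] + [[[[x1, x3], x4], x2], x5]
Both agree, so they are equal.


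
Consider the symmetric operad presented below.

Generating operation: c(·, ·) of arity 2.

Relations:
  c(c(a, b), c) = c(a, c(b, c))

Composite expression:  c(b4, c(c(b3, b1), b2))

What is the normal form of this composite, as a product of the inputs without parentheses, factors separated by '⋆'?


All parenthesizations of c agree; list the b-inputs left to right.
c(b3, b1) spells out as b3 ⋆ b1
c(c(b3, b1), b2) spells out as b3 ⋆ b1 ⋆ b2
c(b4, c(c(b3, b1), b2)) spells out as b4 ⋆ b3 ⋆ b1 ⋆ b2

b4 ⋆ b3 ⋆ b1 ⋆ b2


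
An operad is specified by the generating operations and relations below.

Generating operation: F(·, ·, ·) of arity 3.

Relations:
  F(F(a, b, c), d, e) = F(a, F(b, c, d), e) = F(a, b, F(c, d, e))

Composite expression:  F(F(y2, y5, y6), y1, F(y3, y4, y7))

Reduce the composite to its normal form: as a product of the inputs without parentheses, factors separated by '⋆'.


y2 ⋆ y5 ⋆ y6 ⋆ y1 ⋆ y3 ⋆ y4 ⋆ y7

Associativity of F dissolves the nesting; only the y-input order survives.
F(y2, y5, y6) flattens to y2 ⋆ y5 ⋆ y6
F(y3, y4, y7) flattens to y3 ⋆ y4 ⋆ y7
F(F(y2, y5, y6), y1, F(y3, y4, y7)) flattens to y2 ⋆ y5 ⋆ y6 ⋆ y1 ⋆ y3 ⋆ y4 ⋆ y7


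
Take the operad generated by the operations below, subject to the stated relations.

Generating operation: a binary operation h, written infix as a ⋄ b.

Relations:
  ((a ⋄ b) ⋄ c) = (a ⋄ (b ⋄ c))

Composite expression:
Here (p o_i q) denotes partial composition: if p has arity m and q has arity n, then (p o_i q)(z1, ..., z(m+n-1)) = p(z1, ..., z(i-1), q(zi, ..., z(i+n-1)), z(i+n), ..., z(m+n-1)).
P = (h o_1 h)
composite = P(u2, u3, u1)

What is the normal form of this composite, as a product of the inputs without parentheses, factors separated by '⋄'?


u2 ⋄ u3 ⋄ u1

Every regrouping of h is equal, so read the u-inputs in written order.
(u2 ⋄ u3) reduces to u2 ⋄ u3
((u2 ⋄ u3) ⋄ u1) reduces to u2 ⋄ u3 ⋄ u1


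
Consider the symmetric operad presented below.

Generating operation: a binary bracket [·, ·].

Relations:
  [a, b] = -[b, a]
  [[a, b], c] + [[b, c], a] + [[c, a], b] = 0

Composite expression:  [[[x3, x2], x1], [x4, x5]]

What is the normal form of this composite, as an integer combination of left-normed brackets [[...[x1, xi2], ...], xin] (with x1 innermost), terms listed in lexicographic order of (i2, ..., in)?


Expand each bracket as ab - ba; the x1-initial words give the coefficients.
Composite bracket: [[[x3, x2], x1], [x4, x5]]
Expanding via [a, b] = ab - ba: 16 signed words (2^4 = 16).
Keep just the words that open with x1:
  the word x1x2x3x4x5 carries sign +1 and contributes +[[[[x1, x2], x3], x4], x5]
  the word x1x2x3x5x4 carries sign -1 and contributes -[[[[x1, x2], x3], x5], x4]
  the word x1x3x2x4x5 carries sign -1 and contributes -[[[[x1, x3], x2], x4], x5]
  the word x1x3x2x5x4 carries sign +1 and contributes +[[[[x1, x3], x2], x5], x4]

[[[[x1, x2], x3], x4], x5] - [[[[x1, x2], x3], x5], x4] - [[[[x1, x3], x2], x4], x5] + [[[[x1, x3], x2], x5], x4]


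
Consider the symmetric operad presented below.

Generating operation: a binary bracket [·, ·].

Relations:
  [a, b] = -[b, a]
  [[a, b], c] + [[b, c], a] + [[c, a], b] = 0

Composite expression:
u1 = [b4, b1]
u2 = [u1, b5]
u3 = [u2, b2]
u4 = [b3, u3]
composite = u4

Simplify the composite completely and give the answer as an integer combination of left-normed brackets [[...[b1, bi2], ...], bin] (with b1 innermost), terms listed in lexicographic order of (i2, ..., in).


[[[[b1, b4], b5], b2], b3]

Left-normed coefficients sit on the b1-initial expansion words.
Composite bracket: [b3, [[[b4, b1], b5], b2]]
Full expansion: 16 signed words from ab - ba (2^4 = 16).
The b1-initial words carry the normal form:
  the word b1b4b5b2b3 carries sign +1 and contributes +[[[[b1, b4], b5], b2], b3]


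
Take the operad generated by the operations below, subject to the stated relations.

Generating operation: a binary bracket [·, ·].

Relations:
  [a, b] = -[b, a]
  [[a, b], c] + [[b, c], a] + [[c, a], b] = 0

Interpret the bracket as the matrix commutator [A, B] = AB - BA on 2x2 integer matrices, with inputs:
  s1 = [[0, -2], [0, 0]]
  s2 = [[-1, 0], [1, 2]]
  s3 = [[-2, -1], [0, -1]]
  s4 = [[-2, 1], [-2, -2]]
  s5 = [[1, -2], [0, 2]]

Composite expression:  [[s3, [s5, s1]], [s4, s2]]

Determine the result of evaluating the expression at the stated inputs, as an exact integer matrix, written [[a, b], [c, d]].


[s5, s1] = [[0, 2], [0, 0]]
[s3, [s5, s1]] = [[0, -2], [0, 0]]
[s4, s2] = [[1, 3], [6, -1]]
[[s3, [s5, s1]], [s4, s2]] = [[-12, 4], [0, 12]]

[[-12, 4], [0, 12]]


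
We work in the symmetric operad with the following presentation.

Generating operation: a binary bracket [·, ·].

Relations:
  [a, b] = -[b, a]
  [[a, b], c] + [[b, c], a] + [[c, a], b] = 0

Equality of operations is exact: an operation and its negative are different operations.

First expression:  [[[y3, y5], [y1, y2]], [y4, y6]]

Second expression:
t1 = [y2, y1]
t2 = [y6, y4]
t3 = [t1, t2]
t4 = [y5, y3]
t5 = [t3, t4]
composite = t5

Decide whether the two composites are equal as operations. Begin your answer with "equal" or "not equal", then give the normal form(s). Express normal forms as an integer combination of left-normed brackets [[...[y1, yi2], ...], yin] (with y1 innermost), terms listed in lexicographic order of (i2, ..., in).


In normal form, the first expression is -[[[[[y1, y2], y3], y5], y4], y6] + [[[[[y1, y2], y3], y5], y6], y4] + [[[[[y1, y2], y5], y3], y4], y6] - [[[[[y1, y2], y5], y3], y6], y4]
In normal form, the second expression is -[[[[[y1, y2], y4], y6], y3], y5] + [[[[[y1, y2], y4], y6], y5], y3] + [[[[[y1, y2], y6], y4], y3], y5] - [[[[[y1, y2], y6], y4], y5], y3]
Different reductions; not equal.

not equal; the first gives -[[[[[y1, y2], y3], y5], y4], y6] + [[[[[y1, y2], y3], y5], y6], y4] + [[[[[y1, y2], y5], y3], y4], y6] - [[[[[y1, y2], y5], y3], y6], y4] and the second -[[[[[y1, y2], y4], y6], y3], y5] + [[[[[y1, y2], y4], y6], y5], y3] + [[[[[y1, y2], y6], y4], y3], y5] - [[[[[y1, y2], y6], y4], y5], y3]


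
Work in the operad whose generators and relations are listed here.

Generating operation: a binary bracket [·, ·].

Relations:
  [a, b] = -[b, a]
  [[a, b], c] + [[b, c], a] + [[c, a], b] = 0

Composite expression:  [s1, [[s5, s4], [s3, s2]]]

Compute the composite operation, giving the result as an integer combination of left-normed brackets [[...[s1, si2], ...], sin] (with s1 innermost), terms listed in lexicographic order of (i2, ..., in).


In the tensor algebra, words opening s1 carry the s1-anchored form.
Composite bracket: [s1, [[s5, s4], [s3, s2]]]
Under [a, b] = ab - ba we get 16 signed associative words (2^4 = 16).
The s1-initial words carry the normal form:
  s1s2s3s4s5 appears with sign -1, giving the term -[[[[s1, s2], s3], s4], s5]
  s1s2s3s5s4 appears with sign +1, giving the term +[[[[s1, s2], s3], s5], s4]
  s1s3s2s4s5 appears with sign +1, giving the term +[[[[s1, s3], s2], s4], s5]
  s1s3s2s5s4 appears with sign -1, giving the term -[[[[s1, s3], s2], s5], s4]
  s1s4s5s2s3 appears with sign +1, giving the term +[[[[s1, s4], s5], s2], s3]
  s1s4s5s3s2 appears with sign -1, giving the term -[[[[s1, s4], s5], s3], s2]
  s1s5s4s2s3 appears with sign -1, giving the term -[[[[s1, s5], s4], s2], s3]
  s1s5s4s3s2 appears with sign +1, giving the term +[[[[s1, s5], s4], s3], s2]

-[[[[s1, s2], s3], s4], s5] + [[[[s1, s2], s3], s5], s4] + [[[[s1, s3], s2], s4], s5] - [[[[s1, s3], s2], s5], s4] + [[[[s1, s4], s5], s2], s3] - [[[[s1, s4], s5], s3], s2] - [[[[s1, s5], s4], s2], s3] + [[[[s1, s5], s4], s3], s2]


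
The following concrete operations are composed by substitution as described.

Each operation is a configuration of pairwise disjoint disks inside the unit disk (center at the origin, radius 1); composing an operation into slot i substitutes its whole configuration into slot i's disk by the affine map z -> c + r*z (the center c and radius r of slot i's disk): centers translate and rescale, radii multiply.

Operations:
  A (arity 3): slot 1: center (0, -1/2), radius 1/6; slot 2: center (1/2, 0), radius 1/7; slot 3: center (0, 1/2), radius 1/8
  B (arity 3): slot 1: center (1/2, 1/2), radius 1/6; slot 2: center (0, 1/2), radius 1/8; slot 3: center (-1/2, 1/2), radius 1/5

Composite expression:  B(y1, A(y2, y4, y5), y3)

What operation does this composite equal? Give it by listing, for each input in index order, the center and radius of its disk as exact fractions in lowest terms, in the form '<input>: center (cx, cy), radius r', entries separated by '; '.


y1: center (1/2, 1/2), radius 1/6; y2: center (0, 7/16), radius 1/48; y3: center (-1/2, 1/2), radius 1/5; y4: center (1/16, 1/2), radius 1/56; y5: center (0, 9/16), radius 1/64

Nesting under B composes maps z -> c + r*z down each y-path.
tracing y1 down its 1-map path: center (1/2, 1/2), radius 1/6
tracing y2 down its 2-map path: center (0, 7/16), radius 1/48
tracing y4 down its 2-map path: center (1/16, 1/2), radius 1/56
tracing y5 down its 2-map path: center (0, 9/16), radius 1/64
tracing y3 down its 1-map path: center (-1/2, 1/2), radius 1/5


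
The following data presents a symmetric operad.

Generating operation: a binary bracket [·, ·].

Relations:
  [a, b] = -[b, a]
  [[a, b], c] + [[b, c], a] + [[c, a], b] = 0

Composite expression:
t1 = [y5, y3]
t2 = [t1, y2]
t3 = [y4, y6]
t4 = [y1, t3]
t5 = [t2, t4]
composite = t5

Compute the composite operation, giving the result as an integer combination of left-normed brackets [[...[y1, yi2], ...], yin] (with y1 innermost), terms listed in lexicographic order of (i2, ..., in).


-[[[[[y1, y4], y6], y2], y3], y5] + [[[[[y1, y4], y6], y2], y5], y3] + [[[[[y1, y4], y6], y3], y5], y2] - [[[[[y1, y4], y6], y5], y3], y2] + [[[[[y1, y6], y4], y2], y3], y5] - [[[[[y1, y6], y4], y2], y5], y3] - [[[[[y1, y6], y4], y3], y5], y2] + [[[[[y1, y6], y4], y5], y3], y2]

Left-normed coefficients sit on the y1-initial expansion words.
Composite bracket: [[[y5, y3], y2], [y1, [y4, y6]]]
The bracket unfolds into 32 signed words via [a, b] = ab - ba (2^5 = 32).
Keep just the words that open with y1:
  word y1y4y6y2y3y5 has sign -1, contributing -[[[[[y1, y4], y6], y2], y3], y5]
  word y1y4y6y2y5y3 has sign +1, contributing +[[[[[y1, y4], y6], y2], y5], y3]
  word y1y4y6y3y5y2 has sign +1, contributing +[[[[[y1, y4], y6], y3], y5], y2]
  word y1y4y6y5y3y2 has sign -1, contributing -[[[[[y1, y4], y6], y5], y3], y2]
  word y1y6y4y2y3y5 has sign +1, contributing +[[[[[y1, y6], y4], y2], y3], y5]
  word y1y6y4y2y5y3 has sign -1, contributing -[[[[[y1, y6], y4], y2], y5], y3]
  word y1y6y4y3y5y2 has sign -1, contributing -[[[[[y1, y6], y4], y3], y5], y2]
  word y1y6y4y5y3y2 has sign +1, contributing +[[[[[y1, y6], y4], y5], y3], y2]


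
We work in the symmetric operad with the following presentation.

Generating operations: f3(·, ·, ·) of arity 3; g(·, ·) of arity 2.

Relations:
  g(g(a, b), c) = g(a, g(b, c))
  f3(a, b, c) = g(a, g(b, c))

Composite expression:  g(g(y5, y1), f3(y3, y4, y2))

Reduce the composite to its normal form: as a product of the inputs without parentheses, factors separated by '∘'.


y5 ∘ y1 ∘ y3 ∘ y4 ∘ y2

Under associativity of g, the answer is the y's in reading order.
g(y5, y1) linearizes to y5 ∘ y1
f3(y3, y4, y2) linearizes to y3 ∘ y4 ∘ y2
g(g(y5, y1), f3(y3, y4, y2)) linearizes to y5 ∘ y1 ∘ y3 ∘ y4 ∘ y2


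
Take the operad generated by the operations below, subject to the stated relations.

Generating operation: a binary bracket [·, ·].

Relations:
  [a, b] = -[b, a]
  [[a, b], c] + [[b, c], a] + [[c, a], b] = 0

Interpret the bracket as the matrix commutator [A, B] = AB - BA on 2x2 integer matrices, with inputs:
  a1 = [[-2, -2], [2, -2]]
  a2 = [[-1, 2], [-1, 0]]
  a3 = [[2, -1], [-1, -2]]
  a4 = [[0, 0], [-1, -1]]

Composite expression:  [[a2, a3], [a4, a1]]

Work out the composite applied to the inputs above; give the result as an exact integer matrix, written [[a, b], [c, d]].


[[4, -16], [8, -4]]


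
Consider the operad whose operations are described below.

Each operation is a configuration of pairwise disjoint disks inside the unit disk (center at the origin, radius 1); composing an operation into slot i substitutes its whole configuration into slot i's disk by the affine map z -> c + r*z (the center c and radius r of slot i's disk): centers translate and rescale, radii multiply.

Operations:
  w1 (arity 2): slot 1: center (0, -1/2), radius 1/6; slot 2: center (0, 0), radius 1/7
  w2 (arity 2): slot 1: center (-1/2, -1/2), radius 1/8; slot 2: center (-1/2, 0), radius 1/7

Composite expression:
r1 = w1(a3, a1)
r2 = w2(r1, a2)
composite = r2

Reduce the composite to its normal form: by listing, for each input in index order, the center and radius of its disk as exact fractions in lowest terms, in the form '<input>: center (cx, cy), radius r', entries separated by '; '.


a1: center (-1/2, -1/2), radius 1/56; a2: center (-1/2, 0), radius 1/7; a3: center (-1/2, -9/16), radius 1/48

Only the slot chain above each a matters under w2; compose those maps.
input a3: applying the 2 nested substitutions gives center (-1/2, -9/16), radius 1/48
input a1: applying the 2 nested substitutions gives center (-1/2, -1/2), radius 1/56
input a2: applying the 1 nested substitution gives center (-1/2, 0), radius 1/7


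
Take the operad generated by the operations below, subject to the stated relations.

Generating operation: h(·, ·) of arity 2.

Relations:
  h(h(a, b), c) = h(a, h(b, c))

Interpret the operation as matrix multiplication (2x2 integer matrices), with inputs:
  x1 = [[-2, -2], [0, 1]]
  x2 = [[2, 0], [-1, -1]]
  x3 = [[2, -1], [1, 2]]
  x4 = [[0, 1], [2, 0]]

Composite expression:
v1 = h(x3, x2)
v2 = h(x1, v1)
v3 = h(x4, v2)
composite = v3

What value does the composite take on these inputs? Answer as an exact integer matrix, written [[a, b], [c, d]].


[[0, -2], [-20, 4]]

h(x3, x2) = [[5, 1], [0, -2]]
h(x1, h(x3, x2)) = [[-10, 2], [0, -2]]
h(x4, h(x1, h(x3, x2))) = [[0, -2], [-20, 4]]


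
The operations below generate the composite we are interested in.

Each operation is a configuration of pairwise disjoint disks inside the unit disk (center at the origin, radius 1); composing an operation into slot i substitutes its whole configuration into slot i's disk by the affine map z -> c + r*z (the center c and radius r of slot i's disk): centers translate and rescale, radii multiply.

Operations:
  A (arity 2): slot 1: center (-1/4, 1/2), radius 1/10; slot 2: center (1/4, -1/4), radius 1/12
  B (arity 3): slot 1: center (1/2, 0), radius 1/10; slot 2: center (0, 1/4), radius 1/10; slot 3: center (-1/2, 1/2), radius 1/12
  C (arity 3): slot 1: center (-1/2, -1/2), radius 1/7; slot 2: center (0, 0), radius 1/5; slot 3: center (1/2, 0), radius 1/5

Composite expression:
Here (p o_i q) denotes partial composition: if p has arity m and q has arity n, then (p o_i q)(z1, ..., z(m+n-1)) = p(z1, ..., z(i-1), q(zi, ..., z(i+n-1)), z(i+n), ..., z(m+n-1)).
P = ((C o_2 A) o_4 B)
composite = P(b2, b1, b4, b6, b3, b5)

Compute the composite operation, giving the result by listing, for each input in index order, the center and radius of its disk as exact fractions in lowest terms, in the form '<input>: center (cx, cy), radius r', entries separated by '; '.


b1: center (-1/20, 1/10), radius 1/50; b2: center (-1/2, -1/2), radius 1/7; b3: center (1/2, 1/20), radius 1/50; b4: center (1/20, -1/20), radius 1/60; b5: center (2/5, 1/10), radius 1/60; b6: center (3/5, 0), radius 1/50

Nesting under C composes maps z -> c + r*z down each b-path.
input b2: applying the 1 nested substitution gives center (-1/2, -1/2), radius 1/7
input b1: applying the 2 nested substitutions gives center (-1/20, 1/10), radius 1/50
input b4: applying the 2 nested substitutions gives center (1/20, -1/20), radius 1/60
input b6: applying the 2 nested substitutions gives center (3/5, 0), radius 1/50
input b3: applying the 2 nested substitutions gives center (1/2, 1/20), radius 1/50
input b5: applying the 2 nested substitutions gives center (2/5, 1/10), radius 1/60


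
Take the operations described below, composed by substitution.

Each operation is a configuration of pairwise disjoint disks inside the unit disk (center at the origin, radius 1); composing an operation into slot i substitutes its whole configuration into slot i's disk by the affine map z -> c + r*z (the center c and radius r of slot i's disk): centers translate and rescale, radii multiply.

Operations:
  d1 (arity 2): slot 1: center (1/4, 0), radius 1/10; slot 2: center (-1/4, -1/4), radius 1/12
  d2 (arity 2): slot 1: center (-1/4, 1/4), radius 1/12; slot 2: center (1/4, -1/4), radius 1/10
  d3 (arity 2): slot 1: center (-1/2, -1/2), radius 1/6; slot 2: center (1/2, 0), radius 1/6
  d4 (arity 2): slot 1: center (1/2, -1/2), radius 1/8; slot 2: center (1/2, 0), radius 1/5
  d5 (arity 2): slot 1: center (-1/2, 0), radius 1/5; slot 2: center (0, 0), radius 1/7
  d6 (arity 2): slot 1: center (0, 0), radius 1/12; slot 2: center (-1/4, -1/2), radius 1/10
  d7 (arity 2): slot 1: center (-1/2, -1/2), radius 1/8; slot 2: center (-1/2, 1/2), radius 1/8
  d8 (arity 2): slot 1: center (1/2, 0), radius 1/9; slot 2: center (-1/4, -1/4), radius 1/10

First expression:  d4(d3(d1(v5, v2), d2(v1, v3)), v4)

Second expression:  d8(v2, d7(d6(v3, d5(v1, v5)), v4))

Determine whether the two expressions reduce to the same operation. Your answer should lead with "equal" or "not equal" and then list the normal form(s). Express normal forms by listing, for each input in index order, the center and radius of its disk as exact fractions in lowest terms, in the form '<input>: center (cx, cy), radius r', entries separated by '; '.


not equal — first v1: center (107/192, -95/192), radius 1/576; v2: center (83/192, -109/192), radius 1/576; v3: center (109/192, -97/192), radius 1/480; v4: center (1/2, 0), radius 1/5; v5: center (85/192, -9/16), radius 1/480, second v1: center (-243/800, -49/160), radius 1/4000; v2: center (1/2, 0), radius 1/9; v3: center (-3/10, -3/10), radius 1/960; v4: center (-3/10, -1/5), radius 1/80; v5: center (-97/320, -49/160), radius 1/5600

Normal form of the first expression: v1: center (107/192, -95/192), radius 1/576; v2: center (83/192, -109/192), radius 1/576; v3: center (109/192, -97/192), radius 1/480; v4: center (1/2, 0), radius 1/5; v5: center (85/192, -9/16), radius 1/480
Normal form of the second expression: v1: center (-243/800, -49/160), radius 1/4000; v2: center (1/2, 0), radius 1/9; v3: center (-3/10, -3/10), radius 1/960; v4: center (-3/10, -1/5), radius 1/80; v5: center (-97/320, -49/160), radius 1/5600
Distinct normal forms: not equal.


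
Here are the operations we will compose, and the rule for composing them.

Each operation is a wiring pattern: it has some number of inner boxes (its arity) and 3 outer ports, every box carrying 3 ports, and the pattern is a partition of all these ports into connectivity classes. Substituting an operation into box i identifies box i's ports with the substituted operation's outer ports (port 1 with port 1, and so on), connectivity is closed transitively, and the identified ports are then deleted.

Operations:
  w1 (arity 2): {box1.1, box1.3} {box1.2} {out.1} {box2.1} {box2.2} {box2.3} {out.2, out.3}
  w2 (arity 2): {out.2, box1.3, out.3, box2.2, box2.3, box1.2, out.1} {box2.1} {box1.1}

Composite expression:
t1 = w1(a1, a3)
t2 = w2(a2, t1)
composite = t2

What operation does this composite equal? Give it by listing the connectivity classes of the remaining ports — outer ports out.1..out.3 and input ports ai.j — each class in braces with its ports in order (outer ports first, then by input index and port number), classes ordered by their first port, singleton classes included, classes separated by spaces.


{out.1, out.2, out.3, a2.2, a2.3} {a1.1, a1.3} {a1.2} {a2.1} {a3.1} {a3.2} {a3.3}


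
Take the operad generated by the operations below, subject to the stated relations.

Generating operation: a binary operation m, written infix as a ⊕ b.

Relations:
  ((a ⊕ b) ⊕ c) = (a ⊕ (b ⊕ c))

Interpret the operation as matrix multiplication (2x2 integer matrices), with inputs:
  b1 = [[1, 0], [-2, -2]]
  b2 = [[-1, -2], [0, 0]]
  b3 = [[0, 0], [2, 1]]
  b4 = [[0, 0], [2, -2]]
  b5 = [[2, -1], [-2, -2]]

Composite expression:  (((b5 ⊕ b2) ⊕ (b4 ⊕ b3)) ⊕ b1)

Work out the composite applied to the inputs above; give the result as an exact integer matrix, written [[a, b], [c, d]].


[[0, -16], [0, 16]]

(b5 ⊕ b2) = [[-2, -4], [2, 4]]
(b4 ⊕ b3) = [[0, 0], [-4, -2]]
((b5 ⊕ b2) ⊕ (b4 ⊕ b3)) = [[16, 8], [-16, -8]]
(((b5 ⊕ b2) ⊕ (b4 ⊕ b3)) ⊕ b1) = [[0, -16], [0, 16]]
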